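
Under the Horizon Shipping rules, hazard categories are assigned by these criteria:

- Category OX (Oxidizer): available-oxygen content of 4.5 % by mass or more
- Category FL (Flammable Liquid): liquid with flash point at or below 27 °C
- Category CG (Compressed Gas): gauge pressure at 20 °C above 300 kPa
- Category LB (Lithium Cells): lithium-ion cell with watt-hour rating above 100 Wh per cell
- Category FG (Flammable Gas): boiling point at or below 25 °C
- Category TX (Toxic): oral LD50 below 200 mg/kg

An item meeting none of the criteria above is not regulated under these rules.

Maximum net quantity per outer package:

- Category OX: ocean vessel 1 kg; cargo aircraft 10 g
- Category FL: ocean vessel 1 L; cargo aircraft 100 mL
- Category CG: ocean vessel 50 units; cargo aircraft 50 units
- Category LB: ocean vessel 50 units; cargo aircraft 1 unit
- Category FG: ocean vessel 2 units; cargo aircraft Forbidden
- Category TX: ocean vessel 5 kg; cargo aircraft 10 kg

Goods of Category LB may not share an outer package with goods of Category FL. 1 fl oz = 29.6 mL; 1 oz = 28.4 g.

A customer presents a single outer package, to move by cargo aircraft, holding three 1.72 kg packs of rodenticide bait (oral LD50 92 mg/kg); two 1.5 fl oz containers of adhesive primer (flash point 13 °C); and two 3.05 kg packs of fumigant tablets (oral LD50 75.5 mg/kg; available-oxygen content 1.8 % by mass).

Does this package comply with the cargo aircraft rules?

With oral LD50 92 mg/kg (< 200 mg/kg), the rodenticide bait falls in Category TX.
Adhesive primer: flash point 13 °C ≤ 27 °C → Category FL (Flammable Liquid).
Fumigant tablets: oral LD50 75.5 mg/kg < 200 mg/kg → Category TX (Toxic).
Total Category TX: (three 1.72 kg packs = 5.16 kg) + (two 3.05 kg packs = 6.1 kg) = 11.26 kg.
That exceeds the Category TX cargo aircraft limit of 10 kg.
Category FL quantity: two 1.5 fl oz containers = 88.8 mL.
That is within the Category FL cargo aircraft limit of 100 mL.
The segregation rule (Category LB with Category FL) does not apply to Category TX with Category FL.

No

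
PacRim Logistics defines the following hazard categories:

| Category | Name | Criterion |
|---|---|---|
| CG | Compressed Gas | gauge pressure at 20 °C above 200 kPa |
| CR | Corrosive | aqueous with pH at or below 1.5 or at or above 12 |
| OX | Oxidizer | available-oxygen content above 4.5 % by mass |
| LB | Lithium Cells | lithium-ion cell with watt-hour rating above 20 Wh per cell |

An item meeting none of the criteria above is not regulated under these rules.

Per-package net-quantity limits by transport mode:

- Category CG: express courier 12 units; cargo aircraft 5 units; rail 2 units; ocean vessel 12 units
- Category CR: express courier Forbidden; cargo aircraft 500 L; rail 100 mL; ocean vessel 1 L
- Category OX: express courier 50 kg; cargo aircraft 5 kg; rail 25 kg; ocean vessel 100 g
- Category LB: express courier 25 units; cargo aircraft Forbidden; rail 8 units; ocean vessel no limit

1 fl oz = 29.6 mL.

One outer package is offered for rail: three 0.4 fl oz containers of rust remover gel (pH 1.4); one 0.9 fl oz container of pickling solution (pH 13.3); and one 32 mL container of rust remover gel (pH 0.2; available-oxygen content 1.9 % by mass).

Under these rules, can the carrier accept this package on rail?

Yes

With pH 1.4 (≤ 1.5), the rust remover gel falls in Category CR.
Pickling solution: pH 13.3 ≥ 12 → Category CR (Corrosive).
Rust remover gel: pH 0.2 ≤ 1.5 → Category CR (Corrosive).
Category CR net quantity: (three 0.4 fl oz containers = 35.52 mL) + (one 0.9 fl oz container = 26.64 mL) + 32 mL = 94.16 mL.
That is within the Category CR rail limit of 100 mL.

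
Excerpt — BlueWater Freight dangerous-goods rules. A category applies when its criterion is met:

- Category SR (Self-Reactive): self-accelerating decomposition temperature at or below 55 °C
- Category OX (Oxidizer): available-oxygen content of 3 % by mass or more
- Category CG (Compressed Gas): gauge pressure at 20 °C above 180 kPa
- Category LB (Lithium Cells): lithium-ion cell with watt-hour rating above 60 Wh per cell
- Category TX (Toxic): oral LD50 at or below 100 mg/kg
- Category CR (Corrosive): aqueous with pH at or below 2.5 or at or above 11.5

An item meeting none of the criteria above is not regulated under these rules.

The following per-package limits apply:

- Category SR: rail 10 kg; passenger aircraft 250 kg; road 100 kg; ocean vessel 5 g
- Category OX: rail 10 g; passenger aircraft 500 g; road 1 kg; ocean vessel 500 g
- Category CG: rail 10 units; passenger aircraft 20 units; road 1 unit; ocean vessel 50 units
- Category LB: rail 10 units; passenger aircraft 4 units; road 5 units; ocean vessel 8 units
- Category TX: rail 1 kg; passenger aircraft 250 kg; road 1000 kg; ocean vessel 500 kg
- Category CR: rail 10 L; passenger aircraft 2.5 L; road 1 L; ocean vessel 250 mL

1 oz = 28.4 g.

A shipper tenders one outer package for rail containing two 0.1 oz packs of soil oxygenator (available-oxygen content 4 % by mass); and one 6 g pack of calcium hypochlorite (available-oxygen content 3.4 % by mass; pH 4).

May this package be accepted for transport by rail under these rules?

Available-oxygen content 4 % by mass meets the Category OX criterion (Oxidizer), so the soil oxygenator is Category OX.
With available-oxygen content 3.4 % by mass (≥ 3 % by mass), the calcium hypochlorite falls in Category OX.
Total Category OX: (two 0.1 oz packs = 5.68 g) + 6 g = 11.68 g.
11.68 g exceeds the rail limit of 10 g for Category OX.

No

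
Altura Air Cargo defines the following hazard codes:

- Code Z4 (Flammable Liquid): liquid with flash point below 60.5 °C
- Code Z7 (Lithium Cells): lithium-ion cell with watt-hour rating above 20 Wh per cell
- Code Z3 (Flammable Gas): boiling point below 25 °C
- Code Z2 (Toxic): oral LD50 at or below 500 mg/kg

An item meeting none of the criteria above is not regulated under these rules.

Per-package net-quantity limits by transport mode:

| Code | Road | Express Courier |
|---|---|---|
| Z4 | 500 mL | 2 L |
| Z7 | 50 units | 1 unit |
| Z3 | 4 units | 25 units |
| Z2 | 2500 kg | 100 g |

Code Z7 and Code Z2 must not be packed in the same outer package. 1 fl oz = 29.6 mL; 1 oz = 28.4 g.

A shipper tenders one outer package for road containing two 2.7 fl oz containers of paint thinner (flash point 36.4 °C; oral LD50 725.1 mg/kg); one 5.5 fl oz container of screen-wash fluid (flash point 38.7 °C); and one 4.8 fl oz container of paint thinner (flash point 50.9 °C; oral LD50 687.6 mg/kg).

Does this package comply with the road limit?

Flash point 36.4 °C meets the Code Z4 criterion (Flammable Liquid), so the paint thinner is Code Z4.
Screen-wash fluid: flash point 38.7 °C < 60.5 °C → Code Z4 (Flammable Liquid).
The paint thinner has flash point 50.9 °C, which is < 60.5 °C, so it is Code Z4 (Flammable Liquid).
Code Z4 net quantity: (two 2.7 fl oz containers = 159.84 mL) + (one 5.5 fl oz container = 162.8 mL) + (one 4.8 fl oz container = 142.08 mL) = 464.72 mL.
464.72 mL is within the road limit of 500 mL for Code Z4.

Yes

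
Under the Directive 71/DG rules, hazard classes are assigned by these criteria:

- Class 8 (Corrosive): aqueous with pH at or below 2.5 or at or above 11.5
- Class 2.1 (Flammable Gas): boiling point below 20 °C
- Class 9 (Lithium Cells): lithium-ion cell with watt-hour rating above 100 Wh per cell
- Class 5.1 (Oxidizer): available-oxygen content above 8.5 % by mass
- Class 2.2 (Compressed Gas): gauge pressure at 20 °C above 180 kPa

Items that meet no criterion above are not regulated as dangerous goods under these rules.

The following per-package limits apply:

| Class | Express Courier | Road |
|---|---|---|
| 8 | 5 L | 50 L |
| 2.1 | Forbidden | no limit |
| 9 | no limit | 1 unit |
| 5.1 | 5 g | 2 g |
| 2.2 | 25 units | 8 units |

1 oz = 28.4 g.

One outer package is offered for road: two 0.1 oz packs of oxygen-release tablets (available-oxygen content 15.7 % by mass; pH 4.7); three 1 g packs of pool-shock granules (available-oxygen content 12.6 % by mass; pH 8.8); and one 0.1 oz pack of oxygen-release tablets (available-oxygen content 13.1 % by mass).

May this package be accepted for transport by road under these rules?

The oxygen-release tablets have available-oxygen content 15.7 % by mass, which is > 8.5 % by mass, so they are Class 5.1 (Oxidizer).
Pool-shock granules: available-oxygen content 12.6 % by mass > 8.5 % by mass → Class 5.1 (Oxidizer).
The oxygen-release tablets have available-oxygen content 13.1 % by mass, which is > 8.5 % by mass, so they are Class 5.1 (Oxidizer).
Class 5.1 net quantity: (two 0.1 oz packs = 5.68 g) + (three 1 g packs = 3 g) + (one 0.1 oz pack = 2.84 g) = 11.52 g.
11.52 g exceeds the road limit of 2 g for Class 5.1.

No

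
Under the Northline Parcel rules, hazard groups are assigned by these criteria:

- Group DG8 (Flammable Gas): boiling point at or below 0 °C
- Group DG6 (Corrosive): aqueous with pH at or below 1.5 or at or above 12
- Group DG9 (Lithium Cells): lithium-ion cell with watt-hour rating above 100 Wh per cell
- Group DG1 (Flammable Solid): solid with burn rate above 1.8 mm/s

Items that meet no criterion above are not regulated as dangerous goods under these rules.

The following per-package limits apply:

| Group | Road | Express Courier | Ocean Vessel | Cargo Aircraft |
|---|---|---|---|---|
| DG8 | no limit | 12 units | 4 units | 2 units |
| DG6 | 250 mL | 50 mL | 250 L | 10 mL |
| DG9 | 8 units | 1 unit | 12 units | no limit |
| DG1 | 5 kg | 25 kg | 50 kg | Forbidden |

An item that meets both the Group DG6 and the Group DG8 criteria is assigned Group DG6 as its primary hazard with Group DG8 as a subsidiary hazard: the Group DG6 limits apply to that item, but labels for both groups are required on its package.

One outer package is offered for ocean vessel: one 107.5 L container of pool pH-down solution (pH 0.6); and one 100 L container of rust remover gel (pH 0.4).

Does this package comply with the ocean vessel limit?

pH 0.6 meets the Group DG6 criterion (Corrosive), so the pool pH-down solution is Group DG6.
The rust remover gel has pH 0.4, which is ≤ 1.5, so it is Group DG6 (Corrosive).
Group DG6 net quantity: 107.5 L + 100 L = 207.5 L.
207.5 L ≤ 250 L (ocean vessel limit, Group DG6) — within limit.

Yes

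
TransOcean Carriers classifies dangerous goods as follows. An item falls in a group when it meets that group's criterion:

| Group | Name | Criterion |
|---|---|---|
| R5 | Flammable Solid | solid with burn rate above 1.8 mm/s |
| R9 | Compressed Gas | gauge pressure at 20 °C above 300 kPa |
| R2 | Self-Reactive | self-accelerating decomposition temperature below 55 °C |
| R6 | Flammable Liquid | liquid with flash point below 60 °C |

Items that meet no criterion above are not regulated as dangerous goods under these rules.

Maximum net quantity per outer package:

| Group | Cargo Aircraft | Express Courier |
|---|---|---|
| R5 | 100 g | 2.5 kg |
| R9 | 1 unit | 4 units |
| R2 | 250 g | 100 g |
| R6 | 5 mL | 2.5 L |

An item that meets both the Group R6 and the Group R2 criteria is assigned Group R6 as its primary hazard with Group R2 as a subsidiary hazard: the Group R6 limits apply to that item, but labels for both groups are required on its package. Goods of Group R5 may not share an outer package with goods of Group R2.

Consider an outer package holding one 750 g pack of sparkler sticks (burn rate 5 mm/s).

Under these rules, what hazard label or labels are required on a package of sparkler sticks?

Group R5

Sparkler sticks: burn rate 5 mm/s > 1.8 mm/s → Group R5 (Flammable Solid).
Only the Group R5 label is required.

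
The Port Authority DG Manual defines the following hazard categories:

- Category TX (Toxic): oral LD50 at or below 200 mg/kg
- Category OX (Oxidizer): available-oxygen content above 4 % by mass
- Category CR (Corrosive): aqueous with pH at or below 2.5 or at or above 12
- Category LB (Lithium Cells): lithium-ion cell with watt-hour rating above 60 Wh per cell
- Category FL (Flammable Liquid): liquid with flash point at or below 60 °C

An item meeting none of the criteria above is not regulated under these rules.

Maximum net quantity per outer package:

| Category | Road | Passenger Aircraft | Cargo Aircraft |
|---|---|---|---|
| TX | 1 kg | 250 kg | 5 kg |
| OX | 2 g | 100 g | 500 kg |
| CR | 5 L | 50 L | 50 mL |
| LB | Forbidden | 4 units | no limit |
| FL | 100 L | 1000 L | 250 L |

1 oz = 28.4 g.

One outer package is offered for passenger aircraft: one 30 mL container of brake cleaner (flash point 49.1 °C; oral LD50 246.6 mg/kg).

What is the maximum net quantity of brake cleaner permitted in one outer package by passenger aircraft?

1000 L

The brake cleaner has flash point 49.1 °C, which is ≤ 60 °C, so it is Category FL (Flammable Liquid).
The passenger aircraft limit for Category FL is 1000 L.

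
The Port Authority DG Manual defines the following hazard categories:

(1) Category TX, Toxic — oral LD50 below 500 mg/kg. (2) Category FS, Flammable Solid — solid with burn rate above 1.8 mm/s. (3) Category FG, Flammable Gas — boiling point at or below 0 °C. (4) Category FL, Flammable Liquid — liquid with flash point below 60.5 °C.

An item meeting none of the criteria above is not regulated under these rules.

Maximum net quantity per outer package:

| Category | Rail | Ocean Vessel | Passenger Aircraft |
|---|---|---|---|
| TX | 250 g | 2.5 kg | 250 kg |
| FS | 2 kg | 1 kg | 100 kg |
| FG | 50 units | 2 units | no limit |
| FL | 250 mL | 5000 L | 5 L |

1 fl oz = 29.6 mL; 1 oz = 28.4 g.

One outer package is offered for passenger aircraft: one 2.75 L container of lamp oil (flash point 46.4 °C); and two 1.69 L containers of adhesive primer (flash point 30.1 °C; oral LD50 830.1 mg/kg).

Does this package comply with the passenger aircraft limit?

No

The lamp oil has flash point 46.4 °C, which is < 60.5 °C, so it is Category FL (Flammable Liquid).
With flash point 30.1 °C (< 60.5 °C), the adhesive primer falls in Category FL.
Total Category FL: 2.75 L + (two 1.69 L containers = 3.38 L) = 6.13 L.
6.13 L > 5 L (passenger aircraft limit, Category FL) — over the limit.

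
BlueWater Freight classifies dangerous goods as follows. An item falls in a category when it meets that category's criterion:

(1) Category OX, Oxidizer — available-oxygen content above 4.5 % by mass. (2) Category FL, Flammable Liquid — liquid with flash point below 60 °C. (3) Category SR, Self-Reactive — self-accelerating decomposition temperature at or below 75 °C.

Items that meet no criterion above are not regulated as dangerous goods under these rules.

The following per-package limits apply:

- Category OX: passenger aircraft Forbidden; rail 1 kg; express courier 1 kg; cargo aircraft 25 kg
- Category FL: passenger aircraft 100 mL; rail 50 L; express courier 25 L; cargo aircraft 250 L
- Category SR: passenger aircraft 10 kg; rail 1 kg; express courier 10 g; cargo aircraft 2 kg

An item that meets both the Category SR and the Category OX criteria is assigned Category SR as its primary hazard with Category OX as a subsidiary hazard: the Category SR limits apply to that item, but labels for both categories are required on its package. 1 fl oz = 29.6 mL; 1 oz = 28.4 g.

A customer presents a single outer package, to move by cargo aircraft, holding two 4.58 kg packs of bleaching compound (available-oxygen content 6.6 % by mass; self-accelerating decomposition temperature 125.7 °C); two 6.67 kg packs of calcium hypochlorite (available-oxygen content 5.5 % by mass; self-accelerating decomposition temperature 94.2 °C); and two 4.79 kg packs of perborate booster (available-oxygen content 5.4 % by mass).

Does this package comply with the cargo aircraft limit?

The bleaching compound has available-oxygen content 6.6 % by mass, which is > 4.5 % by mass, so it is Category OX (Oxidizer).
The calcium hypochlorite has available-oxygen content 5.5 % by mass, which is > 4.5 % by mass, so it is Category OX (Oxidizer).
The perborate booster has available-oxygen content 5.4 % by mass, which is > 4.5 % by mass, so it is Category OX (Oxidizer).
Total Category OX: (two 4.58 kg packs = 9.16 kg) + (two 6.67 kg packs = 13.34 kg) + (two 4.79 kg packs = 9.58 kg) = 32.08 kg.
That exceeds the Category OX cargo aircraft limit of 25 kg.

No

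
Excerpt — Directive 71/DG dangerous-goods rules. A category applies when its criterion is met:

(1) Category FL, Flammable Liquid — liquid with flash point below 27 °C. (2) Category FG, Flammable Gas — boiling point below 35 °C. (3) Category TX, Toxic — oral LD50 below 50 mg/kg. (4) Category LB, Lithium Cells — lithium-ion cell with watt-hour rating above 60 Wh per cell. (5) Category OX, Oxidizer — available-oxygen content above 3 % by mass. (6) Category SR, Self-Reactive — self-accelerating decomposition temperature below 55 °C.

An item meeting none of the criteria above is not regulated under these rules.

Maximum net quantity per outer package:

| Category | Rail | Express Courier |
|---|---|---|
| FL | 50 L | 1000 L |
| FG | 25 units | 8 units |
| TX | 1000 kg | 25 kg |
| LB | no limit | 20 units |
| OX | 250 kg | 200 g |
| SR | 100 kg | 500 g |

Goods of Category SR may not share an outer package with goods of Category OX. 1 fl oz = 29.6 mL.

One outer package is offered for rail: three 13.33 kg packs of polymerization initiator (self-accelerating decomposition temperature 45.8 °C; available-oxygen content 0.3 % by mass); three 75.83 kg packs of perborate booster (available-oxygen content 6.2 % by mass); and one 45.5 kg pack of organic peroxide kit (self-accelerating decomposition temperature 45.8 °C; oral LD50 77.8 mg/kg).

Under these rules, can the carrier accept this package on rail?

No

The polymerization initiator has self-accelerating decomposition temperature 45.8 °C, which is < 55 °C, so it is Category SR (Self-Reactive).
Available-oxygen content 6.2 % by mass meets the Category OX criterion (Oxidizer), so the perborate booster is Category OX.
Self-accelerating decomposition temperature 45.8 °C meets the Category SR criterion (Self-Reactive), so the organic peroxide kit is Category SR.
Total Category SR: (three 13.33 kg packs = 39.99 kg) + 45.5 kg = 85.49 kg.
That is within the Category SR rail limit of 100 kg.
Category OX quantity: three 75.83 kg packs = 227.49 kg.
227.49 kg ≤ 250 kg (rail limit, Category OX) — within limit.
Category SR and Category OX may not share an outer package.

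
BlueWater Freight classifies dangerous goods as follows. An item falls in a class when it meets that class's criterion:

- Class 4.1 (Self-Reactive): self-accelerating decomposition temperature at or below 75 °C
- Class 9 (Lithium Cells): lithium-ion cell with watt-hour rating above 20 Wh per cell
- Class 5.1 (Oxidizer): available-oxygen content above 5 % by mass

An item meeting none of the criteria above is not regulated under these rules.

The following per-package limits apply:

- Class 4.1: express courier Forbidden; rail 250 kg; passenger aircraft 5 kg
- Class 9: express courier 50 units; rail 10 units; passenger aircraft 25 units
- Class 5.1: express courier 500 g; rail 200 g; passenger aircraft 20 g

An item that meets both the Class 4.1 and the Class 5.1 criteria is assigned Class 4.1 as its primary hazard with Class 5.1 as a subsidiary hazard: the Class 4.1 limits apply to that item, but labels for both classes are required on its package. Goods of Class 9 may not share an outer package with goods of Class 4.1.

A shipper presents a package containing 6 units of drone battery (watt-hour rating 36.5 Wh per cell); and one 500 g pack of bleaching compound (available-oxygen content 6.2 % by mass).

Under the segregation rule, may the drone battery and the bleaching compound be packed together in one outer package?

Yes

Watt-hour rating 36.5 Wh per cell meets the Class 9 criterion (Lithium Cells), so the drone battery is Class 9.
Available-oxygen content 6.2 % by mass meets the Class 5.1 criterion (Oxidizer), so the bleaching compound is Class 5.1.
No segregation rule bars Class 9 with Class 5.1.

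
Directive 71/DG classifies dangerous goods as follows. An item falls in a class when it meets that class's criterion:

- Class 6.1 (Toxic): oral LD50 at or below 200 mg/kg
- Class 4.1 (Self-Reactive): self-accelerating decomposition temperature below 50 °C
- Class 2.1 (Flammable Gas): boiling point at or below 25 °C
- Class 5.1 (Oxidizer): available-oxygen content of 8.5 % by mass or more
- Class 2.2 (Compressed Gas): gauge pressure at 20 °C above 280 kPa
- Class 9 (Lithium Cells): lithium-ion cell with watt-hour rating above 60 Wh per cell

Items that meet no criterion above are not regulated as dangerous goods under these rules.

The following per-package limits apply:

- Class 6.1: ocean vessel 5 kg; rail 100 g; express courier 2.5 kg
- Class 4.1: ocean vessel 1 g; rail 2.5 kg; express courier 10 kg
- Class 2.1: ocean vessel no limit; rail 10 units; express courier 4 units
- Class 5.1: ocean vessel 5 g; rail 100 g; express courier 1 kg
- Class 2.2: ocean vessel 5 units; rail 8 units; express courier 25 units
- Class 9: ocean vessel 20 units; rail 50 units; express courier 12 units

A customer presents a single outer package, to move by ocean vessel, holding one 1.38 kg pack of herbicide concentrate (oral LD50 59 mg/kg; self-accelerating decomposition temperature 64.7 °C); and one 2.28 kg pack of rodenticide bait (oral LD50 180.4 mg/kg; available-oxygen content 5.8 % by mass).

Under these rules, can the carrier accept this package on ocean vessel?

With oral LD50 59 mg/kg (≤ 200 mg/kg), the herbicide concentrate falls in Class 6.1.
Oral LD50 180.4 mg/kg meets the Class 6.1 criterion (Toxic), so the rodenticide bait is Class 6.1.
Class 6.1 net quantity: 1.38 kg + 2.28 kg = 3.66 kg.
3.66 kg ≤ 5 kg (ocean vessel limit, Class 6.1) — within limit.

Yes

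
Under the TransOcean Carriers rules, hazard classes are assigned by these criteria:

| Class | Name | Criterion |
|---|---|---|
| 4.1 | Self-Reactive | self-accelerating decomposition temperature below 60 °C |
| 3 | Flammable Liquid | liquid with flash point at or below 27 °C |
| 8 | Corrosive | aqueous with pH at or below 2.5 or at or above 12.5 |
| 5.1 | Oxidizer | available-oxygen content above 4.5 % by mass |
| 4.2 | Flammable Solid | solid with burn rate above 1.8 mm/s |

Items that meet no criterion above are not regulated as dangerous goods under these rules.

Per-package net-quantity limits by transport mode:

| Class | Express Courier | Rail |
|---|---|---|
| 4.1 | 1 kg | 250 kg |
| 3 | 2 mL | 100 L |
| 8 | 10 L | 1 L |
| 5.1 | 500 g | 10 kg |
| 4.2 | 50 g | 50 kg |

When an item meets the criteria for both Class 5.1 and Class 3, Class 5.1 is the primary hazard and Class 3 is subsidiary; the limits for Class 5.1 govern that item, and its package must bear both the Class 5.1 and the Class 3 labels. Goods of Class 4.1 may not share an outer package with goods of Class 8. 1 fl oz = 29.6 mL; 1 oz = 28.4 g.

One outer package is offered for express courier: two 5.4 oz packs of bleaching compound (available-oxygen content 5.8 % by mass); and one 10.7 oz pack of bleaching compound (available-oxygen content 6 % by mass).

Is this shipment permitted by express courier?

Available-oxygen content 5.8 % by mass meets the Class 5.1 criterion (Oxidizer), so the bleaching compound is Class 5.1.
The bleaching compound has available-oxygen content 6 % by mass, which is > 4.5 % by mass, so it is Class 5.1 (Oxidizer).
Class 5.1 net quantity: (two 5.4 oz packs = 306.72 g) + (one 10.7 oz pack = 303.88 g) = 610.6 g.
That exceeds the Class 5.1 express courier limit of 500 g.

No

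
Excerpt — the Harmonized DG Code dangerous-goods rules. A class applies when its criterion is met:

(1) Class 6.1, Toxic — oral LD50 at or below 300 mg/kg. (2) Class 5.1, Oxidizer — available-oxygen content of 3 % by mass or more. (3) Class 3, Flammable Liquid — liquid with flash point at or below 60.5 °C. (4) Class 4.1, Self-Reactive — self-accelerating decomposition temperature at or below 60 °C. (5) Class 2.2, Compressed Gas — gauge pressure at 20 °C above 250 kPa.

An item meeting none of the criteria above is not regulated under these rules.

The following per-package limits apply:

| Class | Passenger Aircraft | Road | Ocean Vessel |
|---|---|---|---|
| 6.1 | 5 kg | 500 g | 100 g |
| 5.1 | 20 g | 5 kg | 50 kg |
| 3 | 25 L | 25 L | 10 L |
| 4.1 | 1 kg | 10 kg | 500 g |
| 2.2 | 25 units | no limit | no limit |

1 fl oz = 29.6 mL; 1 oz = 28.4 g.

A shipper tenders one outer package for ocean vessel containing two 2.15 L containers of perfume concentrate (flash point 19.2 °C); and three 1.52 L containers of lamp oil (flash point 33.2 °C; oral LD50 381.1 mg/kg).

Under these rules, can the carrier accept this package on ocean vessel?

Flash point 19.2 °C meets the Class 3 criterion (Flammable Liquid), so the perfume concentrate is Class 3.
With flash point 33.2 °C (≤ 60.5 °C), the lamp oil falls in Class 3.
Total Class 3: (two 2.15 L containers = 4.3 L) + (three 1.52 L containers = 4.56 L) = 8.86 L.
That is within the Class 3 ocean vessel limit of 10 L.

Yes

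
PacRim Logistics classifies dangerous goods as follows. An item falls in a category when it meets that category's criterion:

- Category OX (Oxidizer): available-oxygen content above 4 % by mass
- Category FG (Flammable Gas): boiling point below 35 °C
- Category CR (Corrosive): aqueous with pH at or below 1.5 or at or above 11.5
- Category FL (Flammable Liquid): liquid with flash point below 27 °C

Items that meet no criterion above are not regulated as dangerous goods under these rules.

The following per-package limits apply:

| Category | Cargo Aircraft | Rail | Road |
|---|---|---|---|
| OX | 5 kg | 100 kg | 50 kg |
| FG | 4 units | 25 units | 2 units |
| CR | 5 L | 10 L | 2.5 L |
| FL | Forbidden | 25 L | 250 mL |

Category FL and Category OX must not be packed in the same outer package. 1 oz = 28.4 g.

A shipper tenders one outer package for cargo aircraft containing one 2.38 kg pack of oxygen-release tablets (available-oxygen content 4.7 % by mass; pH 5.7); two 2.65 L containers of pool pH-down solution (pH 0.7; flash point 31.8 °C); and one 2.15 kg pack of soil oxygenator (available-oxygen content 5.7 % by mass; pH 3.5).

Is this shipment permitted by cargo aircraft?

No

With available-oxygen content 4.7 % by mass (> 4 % by mass), the oxygen-release tablets fall in Category OX.
Pool pH-down solution: pH 0.7 ≤ 1.5 → Category CR (Corrosive).
With available-oxygen content 5.7 % by mass (> 4 % by mass), the soil oxygenator falls in Category OX.
Category OX net quantity: 2.38 kg + 2.15 kg = 4.53 kg.
4.53 kg ≤ 5 kg (cargo aircraft limit, Category OX) — within limit.
Category CR quantity: two 2.65 L containers = 5.3 L.
5.3 L > 5 L (cargo aircraft limit, Category CR) — over the limit.
The segregation rule (Category FL with Category OX) does not apply to Category OX with Category CR.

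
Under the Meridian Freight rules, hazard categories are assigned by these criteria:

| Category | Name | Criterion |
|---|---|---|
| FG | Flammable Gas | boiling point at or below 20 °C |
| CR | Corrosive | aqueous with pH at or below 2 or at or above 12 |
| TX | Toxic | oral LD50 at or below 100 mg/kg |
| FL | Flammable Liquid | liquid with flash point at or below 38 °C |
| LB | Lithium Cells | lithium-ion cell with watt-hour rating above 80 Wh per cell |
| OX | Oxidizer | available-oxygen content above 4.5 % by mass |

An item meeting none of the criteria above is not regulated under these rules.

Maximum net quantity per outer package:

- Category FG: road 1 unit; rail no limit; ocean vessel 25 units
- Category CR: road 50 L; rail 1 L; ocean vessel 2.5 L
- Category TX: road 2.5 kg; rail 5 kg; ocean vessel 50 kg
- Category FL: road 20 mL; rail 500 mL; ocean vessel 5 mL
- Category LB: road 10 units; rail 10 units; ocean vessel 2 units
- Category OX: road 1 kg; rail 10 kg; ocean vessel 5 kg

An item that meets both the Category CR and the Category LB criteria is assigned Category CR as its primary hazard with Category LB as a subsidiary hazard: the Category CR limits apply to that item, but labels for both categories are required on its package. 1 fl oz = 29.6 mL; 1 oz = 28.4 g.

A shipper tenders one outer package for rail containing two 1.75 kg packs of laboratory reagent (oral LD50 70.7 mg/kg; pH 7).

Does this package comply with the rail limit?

Oral LD50 70.7 mg/kg meets the Category TX criterion (Toxic), so the laboratory reagent is Category TX.
Category TX quantity: two 1.75 kg packs = 3.5 kg.
That is within the Category TX rail limit of 5 kg.

Yes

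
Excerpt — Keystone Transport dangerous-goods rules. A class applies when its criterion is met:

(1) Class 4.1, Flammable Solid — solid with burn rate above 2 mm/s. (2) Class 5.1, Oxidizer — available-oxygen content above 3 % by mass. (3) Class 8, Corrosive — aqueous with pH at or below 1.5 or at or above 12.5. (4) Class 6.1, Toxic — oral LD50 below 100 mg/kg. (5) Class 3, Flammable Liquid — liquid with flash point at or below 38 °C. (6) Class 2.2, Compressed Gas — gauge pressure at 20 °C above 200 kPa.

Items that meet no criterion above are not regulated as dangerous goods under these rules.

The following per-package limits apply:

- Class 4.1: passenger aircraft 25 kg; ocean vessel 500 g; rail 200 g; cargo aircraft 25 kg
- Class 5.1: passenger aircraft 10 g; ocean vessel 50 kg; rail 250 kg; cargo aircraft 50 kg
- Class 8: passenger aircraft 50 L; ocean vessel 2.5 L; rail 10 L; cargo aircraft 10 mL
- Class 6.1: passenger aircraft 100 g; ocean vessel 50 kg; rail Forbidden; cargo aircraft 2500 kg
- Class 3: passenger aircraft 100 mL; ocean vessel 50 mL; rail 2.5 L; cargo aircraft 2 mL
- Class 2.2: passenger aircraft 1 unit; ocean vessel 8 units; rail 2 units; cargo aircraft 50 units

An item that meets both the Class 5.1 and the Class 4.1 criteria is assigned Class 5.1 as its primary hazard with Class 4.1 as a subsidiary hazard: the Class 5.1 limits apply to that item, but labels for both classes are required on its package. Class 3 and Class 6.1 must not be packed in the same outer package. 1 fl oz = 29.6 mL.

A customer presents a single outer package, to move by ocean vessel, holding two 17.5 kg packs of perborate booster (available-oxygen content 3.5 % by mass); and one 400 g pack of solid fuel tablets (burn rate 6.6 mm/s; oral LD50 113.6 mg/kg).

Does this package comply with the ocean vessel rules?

Available-oxygen content 3.5 % by mass meets the Class 5.1 criterion (Oxidizer), so the perborate booster is Class 5.1.
With burn rate 6.6 mm/s (> 2 mm/s), the solid fuel tablets fall in Class 4.1.
Class 5.1 quantity: two 17.5 kg packs = 35 kg.
That is within the Class 5.1 ocean vessel limit of 50 kg.
Class 4.1 quantity: 400 g.
400 g is within the ocean vessel limit of 500 g for Class 4.1.
The segregation rule (Class 3 with Class 6.1) does not apply to Class 5.1 with Class 4.1.
Every hazard class is within its ocean vessel limit and no segregation rule is violated.

Yes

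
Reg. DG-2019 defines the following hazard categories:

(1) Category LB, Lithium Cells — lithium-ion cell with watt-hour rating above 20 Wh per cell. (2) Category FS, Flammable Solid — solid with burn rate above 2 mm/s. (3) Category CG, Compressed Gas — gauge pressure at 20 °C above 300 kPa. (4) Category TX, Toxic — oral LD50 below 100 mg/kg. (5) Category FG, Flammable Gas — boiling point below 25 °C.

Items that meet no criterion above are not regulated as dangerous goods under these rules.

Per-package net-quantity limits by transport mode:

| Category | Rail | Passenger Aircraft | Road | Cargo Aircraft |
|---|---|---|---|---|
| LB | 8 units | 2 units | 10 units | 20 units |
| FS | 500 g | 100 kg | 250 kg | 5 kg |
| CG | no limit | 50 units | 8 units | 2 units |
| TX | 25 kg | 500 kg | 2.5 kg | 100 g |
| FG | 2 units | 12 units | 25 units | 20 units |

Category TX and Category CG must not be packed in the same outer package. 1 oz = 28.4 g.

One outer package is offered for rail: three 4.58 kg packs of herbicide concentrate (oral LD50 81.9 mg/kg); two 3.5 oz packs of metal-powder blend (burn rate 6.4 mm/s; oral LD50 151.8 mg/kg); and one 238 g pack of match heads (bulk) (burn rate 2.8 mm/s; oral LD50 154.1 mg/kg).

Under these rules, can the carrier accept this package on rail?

Yes

Oral LD50 81.9 mg/kg meets the Category TX criterion (Toxic), so the herbicide concentrate is Category TX.
The metal-powder blend has burn rate 6.4 mm/s, which is > 2 mm/s, so it is Category FS (Flammable Solid).
Burn rate 2.8 mm/s meets the Category FS criterion (Flammable Solid), so the match heads (bulk) are Category FS.
Total Category FS: (two 3.5 oz packs = 198.8 g) + 238 g = 436.8 g.
436.8 g ≤ 500 g (rail limit, Category FS) — within limit.
Category TX quantity: three 4.58 kg packs = 13.74 kg.
13.74 kg ≤ 25 kg (rail limit, Category TX) — within limit.
The segregation rule (Category TX with Category CG) does not apply to Category FS with Category TX.
Every hazard category is within its rail limit and no segregation rule is violated.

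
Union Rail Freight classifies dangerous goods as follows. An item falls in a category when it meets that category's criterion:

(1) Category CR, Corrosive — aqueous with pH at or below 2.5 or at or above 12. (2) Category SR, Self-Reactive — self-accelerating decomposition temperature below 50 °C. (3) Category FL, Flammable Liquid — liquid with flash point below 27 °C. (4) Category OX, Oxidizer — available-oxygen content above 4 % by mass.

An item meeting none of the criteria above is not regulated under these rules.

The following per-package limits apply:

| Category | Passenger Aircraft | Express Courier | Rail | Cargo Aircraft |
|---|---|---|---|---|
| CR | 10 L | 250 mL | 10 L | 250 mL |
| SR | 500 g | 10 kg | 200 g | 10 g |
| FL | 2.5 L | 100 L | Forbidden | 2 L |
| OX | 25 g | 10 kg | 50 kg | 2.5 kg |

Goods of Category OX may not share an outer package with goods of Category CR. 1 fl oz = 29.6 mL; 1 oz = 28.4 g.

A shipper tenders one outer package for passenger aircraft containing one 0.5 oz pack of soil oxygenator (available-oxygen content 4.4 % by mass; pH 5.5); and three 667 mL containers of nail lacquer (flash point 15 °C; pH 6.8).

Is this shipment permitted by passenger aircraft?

Yes

The soil oxygenator has available-oxygen content 4.4 % by mass, which is > 4 % by mass, so it is Category OX (Oxidizer).
With flash point 15 °C (< 27 °C), the nail lacquer falls in Category FL.
Category OX quantity: one 0.5 oz pack = 14.2 g.
That is within the Category OX passenger aircraft limit of 25 g.
Category FL quantity: three 667 mL containers = 2.001 L.
That is within the Category FL passenger aircraft limit of 2.5 L.
The segregation rule (Category OX with Category CR) does not apply to Category OX with Category FL.
Every hazard category is within its passenger aircraft limit and no segregation rule is violated.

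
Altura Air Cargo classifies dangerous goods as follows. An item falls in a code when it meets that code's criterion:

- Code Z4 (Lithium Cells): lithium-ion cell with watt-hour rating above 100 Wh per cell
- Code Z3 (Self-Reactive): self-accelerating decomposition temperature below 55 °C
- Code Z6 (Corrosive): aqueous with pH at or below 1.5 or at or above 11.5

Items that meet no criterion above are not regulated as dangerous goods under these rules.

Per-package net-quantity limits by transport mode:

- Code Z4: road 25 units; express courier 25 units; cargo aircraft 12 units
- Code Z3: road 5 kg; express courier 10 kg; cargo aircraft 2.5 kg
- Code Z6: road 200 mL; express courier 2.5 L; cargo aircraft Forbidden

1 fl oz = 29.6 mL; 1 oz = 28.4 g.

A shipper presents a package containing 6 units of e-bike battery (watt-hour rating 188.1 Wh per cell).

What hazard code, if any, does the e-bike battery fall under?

With watt-hour rating 188.1 Wh per cell (> 100 Wh per cell), the e-bike battery falls in Code Z4.

Code Z4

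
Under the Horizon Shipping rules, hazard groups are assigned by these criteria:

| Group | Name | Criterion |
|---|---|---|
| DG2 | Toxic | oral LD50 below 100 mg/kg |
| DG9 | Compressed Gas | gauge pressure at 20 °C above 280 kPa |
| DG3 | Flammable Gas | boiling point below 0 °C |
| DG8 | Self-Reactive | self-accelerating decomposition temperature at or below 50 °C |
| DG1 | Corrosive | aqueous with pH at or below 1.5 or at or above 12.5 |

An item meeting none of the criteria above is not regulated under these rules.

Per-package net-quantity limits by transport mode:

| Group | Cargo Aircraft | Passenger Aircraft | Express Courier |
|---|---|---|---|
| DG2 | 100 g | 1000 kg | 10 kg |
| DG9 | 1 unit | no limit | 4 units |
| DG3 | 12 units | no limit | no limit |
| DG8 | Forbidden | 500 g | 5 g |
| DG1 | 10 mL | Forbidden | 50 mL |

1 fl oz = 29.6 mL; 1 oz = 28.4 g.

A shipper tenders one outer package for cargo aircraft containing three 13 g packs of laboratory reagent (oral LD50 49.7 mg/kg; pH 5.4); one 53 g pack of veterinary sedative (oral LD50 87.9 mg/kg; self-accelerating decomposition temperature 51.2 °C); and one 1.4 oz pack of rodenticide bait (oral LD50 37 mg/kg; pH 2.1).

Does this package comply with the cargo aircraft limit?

No

Laboratory reagent: oral LD50 49.7 mg/kg < 100 mg/kg → Group DG2 (Toxic).
The veterinary sedative has oral LD50 87.9 mg/kg, which is < 100 mg/kg, so it is Group DG2 (Toxic).
Oral LD50 37 mg/kg meets the Group DG2 criterion (Toxic), so the rodenticide bait is Group DG2.
Group DG2 net quantity: (three 13 g packs = 39 g) + 53 g + (one 1.4 oz pack = 39.76 g) = 131.76 g.
131.76 g > 100 g (cargo aircraft limit, Group DG2) — over the limit.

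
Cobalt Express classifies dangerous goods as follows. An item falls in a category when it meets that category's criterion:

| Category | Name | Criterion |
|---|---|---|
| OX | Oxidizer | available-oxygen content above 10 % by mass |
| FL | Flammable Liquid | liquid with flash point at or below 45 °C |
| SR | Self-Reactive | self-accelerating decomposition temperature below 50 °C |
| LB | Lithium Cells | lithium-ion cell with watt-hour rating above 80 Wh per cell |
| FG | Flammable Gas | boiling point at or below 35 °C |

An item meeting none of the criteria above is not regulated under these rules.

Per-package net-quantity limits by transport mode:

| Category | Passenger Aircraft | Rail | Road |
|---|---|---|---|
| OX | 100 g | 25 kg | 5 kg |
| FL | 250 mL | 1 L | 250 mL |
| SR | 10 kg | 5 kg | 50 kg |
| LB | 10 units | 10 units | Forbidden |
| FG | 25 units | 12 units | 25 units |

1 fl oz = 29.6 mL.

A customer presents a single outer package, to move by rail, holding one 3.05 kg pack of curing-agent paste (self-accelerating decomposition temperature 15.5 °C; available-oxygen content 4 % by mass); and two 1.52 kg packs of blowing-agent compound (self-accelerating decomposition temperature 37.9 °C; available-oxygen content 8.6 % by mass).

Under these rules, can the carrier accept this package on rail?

Curing-agent paste: self-accelerating decomposition temperature 15.5 °C < 50 °C → Category SR (Self-Reactive).
The blowing-agent compound has self-accelerating decomposition temperature 37.9 °C, which is < 50 °C, so it is Category SR (Self-Reactive).
Total Category SR: 3.05 kg + (two 1.52 kg packs = 3.04 kg) = 6.09 kg.
6.09 kg exceeds the rail limit of 5 kg for Category SR.

No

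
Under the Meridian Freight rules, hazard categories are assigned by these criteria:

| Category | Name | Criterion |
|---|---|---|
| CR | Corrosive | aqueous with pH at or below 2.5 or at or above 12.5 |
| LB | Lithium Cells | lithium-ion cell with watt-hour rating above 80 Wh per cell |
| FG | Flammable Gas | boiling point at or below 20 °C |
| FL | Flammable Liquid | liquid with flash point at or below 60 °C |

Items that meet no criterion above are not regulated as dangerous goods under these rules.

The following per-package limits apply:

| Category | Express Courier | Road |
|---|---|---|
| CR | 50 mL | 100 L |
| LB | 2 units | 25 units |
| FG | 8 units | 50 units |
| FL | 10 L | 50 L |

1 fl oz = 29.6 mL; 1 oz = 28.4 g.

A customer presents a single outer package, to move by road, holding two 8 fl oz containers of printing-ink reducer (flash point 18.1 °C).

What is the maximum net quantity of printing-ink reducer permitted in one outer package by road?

Printing-ink reducer: flash point 18.1 °C ≤ 60 °C → Category FL (Flammable Liquid).
The road limit for Category FL is 50 L.

50 L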